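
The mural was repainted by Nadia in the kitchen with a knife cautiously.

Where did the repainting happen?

'in the kitchen' marks the location of the repainting event.

in the kitchen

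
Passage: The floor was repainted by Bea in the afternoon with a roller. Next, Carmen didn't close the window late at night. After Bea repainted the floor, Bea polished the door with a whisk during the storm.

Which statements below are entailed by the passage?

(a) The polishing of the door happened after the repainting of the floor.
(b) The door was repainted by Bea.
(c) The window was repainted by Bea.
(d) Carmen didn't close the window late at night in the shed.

(a) Entailed — the narrative places the repainting before the polishing.
(b) Not entailed — Bea repainted the floor, not the door; the door belongs to the polishing event.
(c) Not entailed — Bea repainted the floor, not the window; the window belongs to the closing event.
(d) Entailed — under negation, adding a further restriction is entailed: if no such closing event occurred, none occurred in the shed either.

(a), (d)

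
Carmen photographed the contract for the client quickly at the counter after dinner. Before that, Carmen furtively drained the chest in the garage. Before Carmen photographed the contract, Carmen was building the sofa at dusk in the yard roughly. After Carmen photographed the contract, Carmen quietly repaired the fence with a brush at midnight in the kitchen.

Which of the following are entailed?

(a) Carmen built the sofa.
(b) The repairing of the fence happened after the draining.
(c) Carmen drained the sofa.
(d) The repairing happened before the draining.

(b)

(a) Not entailed — 'was building' is progressive on an accomplishment; it does not entail the completed 'built'.
(b) Entailed — the narrative places the draining before the repairing.
(c) Not entailed — Carmen drained the chest, not the sofa; the sofa belongs to the building event.
(d) Not entailed — the narrative places the draining before the repairing, not after.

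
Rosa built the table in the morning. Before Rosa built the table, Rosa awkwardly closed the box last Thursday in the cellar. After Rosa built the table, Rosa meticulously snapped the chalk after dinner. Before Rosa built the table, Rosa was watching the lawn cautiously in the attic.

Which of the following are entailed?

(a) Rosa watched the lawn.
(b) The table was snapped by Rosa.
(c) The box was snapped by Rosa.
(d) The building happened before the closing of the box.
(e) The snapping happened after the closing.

(a) Entailed — 'watch' is an activity; 'was watching' entails that some watching happened, so 'watched' holds.
(b) Not entailed — Rosa snapped the chalk, not the table; the table belongs to the building event.
(c) Not entailed — Rosa snapped the chalk, not the box; the box belongs to the closing event.
(d) Not entailed — the narrative places the closing before the building, not after.
(e) Entailed — the narrative places the closing before the snapping.

(a), (e)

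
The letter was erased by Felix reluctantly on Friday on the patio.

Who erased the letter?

Felix

'Felix' marks the agent of the erasing event.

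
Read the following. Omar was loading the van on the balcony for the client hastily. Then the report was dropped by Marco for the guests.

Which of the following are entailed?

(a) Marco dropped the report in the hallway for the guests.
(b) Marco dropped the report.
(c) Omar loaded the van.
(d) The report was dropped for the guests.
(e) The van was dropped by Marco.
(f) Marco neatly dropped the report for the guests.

(b), (d)

(a) Not entailed — 'in the hallway' adds information not in the original event.
(b) Entailed — every conjunct here is already in the original dropping event.
(c) Not entailed — 'was loading' is progressive on an accomplishment; it does not entail the completed 'loaded'.
(d) Entailed — this follows by dropping conjuncts from the dropping event's description.
(e) Not entailed — Marco dropped the report, not the van; the van belongs to the loading event.
(f) Not entailed — 'neatly' adds information not in the original event.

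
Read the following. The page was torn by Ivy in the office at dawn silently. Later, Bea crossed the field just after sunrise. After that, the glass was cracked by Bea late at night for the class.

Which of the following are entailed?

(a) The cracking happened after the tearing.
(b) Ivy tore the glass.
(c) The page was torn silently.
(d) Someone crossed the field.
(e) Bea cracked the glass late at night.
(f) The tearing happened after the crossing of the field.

(a) Entailed — the narrative places the tearing before the cracking.
(b) Not entailed — Ivy tore the page, not the glass; the glass belongs to the cracking event.
(c) Entailed — the original entails any weakening of itself; this just drops 'at dawn', 'in the office' and generalizes the agent.
(d) Entailed — dropping 'just after sunrise' and generalizing the agent leaves a sub-description the original still satisfies.
(e) Entailed — the original entails any weakening of itself; this just drops 'for the class'.
(f) Not entailed — the narrative places the tearing before the crossing, not after.

(a), (c), (d), (e)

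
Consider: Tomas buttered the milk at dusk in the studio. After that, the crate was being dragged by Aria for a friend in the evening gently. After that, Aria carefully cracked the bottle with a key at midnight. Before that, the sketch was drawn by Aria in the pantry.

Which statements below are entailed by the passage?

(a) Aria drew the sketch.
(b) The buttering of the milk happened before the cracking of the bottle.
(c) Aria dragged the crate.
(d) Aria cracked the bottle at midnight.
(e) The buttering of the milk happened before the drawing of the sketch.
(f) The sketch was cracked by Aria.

(a), (b), (c), (d)

(a) Entailed — the original entails any weakening of itself; this just drops 'in the pantry'.
(b) Entailed — the narrative places the buttering before the cracking.
(c) Entailed — 'drag' is an activity; 'was dragging' entails that some dragging happened, so 'dragged' holds.
(d) Entailed — every conjunct here is already in the original cracking event.
(e) Not entailed — the narrative doesn't order the buttering relative to the drawing.
(f) Not entailed — Aria cracked the bottle, not the sketch; the sketch belongs to the drawing event.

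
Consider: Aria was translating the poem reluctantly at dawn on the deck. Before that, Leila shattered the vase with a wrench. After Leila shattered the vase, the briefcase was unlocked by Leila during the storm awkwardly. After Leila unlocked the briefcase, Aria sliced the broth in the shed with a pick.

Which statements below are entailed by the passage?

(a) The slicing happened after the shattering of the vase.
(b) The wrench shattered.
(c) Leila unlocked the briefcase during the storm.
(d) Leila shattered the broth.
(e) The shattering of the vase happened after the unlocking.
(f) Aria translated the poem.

(a) Entailed — the narrative places the shattering before the slicing.
(b) Not entailed — the vase is what shattered, not the wrench.
(c) Entailed — dropping 'awkwardly' leaves a sub-description the original still satisfies.
(d) Not entailed — Leila shattered the vase, not the broth; the broth belongs to the slicing event.
(e) Not entailed — the narrative places the shattering before the unlocking, not after.
(f) Not entailed — 'was translating' is progressive on an accomplishment; it does not entail the completed 'translated'.

(a), (c)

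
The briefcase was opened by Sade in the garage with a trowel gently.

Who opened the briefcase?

Sade

'Sade' marks the agent of the opening event.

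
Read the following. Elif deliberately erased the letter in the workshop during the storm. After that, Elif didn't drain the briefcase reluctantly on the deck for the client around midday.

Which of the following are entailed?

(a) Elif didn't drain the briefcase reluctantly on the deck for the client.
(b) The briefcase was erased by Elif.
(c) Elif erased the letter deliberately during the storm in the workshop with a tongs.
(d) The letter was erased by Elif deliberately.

(a) Not entailed — dropping 'around midday' under negation is not valid — the original leaves open that Elif drained the briefcase some other way.
(b) Not entailed — Elif erased the letter, not the briefcase; the briefcase belongs to the draining event.
(c) Not entailed — 'with a tongs' adds information not in the original event.
(d) Entailed — every conjunct here is already in the original erasing event.

(d)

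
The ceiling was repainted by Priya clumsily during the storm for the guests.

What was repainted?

'the ceiling' marks the patient of the repainting event.

the ceiling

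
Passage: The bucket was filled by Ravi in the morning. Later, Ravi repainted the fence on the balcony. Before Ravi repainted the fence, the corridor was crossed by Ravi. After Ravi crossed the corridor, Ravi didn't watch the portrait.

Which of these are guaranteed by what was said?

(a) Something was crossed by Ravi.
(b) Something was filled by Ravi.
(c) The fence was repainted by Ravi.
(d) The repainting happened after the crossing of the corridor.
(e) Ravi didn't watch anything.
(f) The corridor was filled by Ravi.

(a), (b), (c), (d)

(a) Entailed — every conjunct here is already in the original crossing event.
(b) Entailed — dropping 'in the morning' and generalizing the patient leaves a sub-description the original still satisfies.
(c) Entailed — the original entails any weakening of itself; this just drops 'on the balcony'.
(d) Entailed — the narrative places the crossing before the repainting.
(e) Not entailed — the original only denies this specific event; Ravi may have watched something else.
(f) Not entailed — Ravi filled the bucket, not the corridor; the corridor belongs to the crossing event.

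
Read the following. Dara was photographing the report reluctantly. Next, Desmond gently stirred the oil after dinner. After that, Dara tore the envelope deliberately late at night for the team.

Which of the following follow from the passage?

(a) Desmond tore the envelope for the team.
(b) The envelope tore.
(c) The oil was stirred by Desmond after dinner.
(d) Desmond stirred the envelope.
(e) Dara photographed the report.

(b), (c)

(a) Not entailed — the passage has Dara tearing the envelope, not Desmond.
(b) Entailed — 'Dara tore the envelope' is causative; it entails the inchoative 'the envelope tore'.
(c) Entailed — the original entails any weakening of itself; this just drops 'gently'.
(d) Not entailed — Desmond stirred the oil, not the envelope; the envelope belongs to the tearing event.
(e) Not entailed — 'was photographing' is progressive on an accomplishment; it does not entail the completed 'photographed'.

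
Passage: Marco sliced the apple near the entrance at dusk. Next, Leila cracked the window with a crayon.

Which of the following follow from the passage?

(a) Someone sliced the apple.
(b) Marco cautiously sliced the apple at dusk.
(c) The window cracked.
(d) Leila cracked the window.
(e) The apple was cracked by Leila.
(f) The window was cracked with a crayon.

(a) Entailed — the original entails any weakening of itself; this just drops 'at dusk', 'near the entrance' and generalizes the agent.
(b) Not entailed — 'cautiously' adds information not in the original event.
(c) Entailed — 'Leila cracked the window' is causative; it entails the inchoative 'the window cracked'.
(d) Entailed — every conjunct here is already in the original cracking event.
(e) Not entailed — Leila cracked the window, not the apple; the apple belongs to the slicing event.
(f) Entailed — every conjunct here is already in the original cracking event.

(a), (c), (d), (f)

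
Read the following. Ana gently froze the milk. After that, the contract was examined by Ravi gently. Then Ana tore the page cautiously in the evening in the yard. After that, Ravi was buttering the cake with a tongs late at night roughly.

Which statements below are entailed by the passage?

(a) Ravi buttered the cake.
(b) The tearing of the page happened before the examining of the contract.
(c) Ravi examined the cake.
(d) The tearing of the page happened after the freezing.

(d)

(a) Not entailed — 'was buttering' is progressive on an accomplishment; it does not entail the completed 'buttered'.
(b) Not entailed — the narrative places the examining before the tearing, not after.
(c) Not entailed — Ravi examined the contract, not the cake; the cake belongs to the buttering event.
(d) Entailed — the narrative places the freezing before the tearing.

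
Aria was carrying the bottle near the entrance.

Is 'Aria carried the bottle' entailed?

yes

'carry' is atelic; if Aria was carrying the bottle, then Aria carried the bottle (for some time).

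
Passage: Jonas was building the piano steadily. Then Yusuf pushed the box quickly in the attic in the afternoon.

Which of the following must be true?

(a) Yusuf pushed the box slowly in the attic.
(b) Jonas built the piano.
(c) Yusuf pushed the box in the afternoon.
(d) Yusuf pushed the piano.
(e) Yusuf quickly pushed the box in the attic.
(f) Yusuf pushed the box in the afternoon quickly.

(a) Not entailed — 'slowly' adds a manner not in (and inconsistent with) the original.
(b) Not entailed — 'was building' is progressive on an accomplishment; it does not entail the completed 'built'.
(c) Entailed — dropping 'quickly', 'in the attic' leaves a sub-description the original still satisfies.
(d) Not entailed — Yusuf pushed the box, not the piano; the piano belongs to the building event.
(e) Entailed — dropping 'in the afternoon' leaves a sub-description the original still satisfies.
(f) Entailed — the original entails any weakening of itself; this just drops 'in the attic'.

(c), (e), (f)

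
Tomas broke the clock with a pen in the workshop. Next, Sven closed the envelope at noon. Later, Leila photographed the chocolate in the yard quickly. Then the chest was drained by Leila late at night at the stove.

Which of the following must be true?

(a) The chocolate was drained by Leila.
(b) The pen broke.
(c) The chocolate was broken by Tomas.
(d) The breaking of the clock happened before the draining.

(d)

(a) Not entailed — Leila drained the chest, not the chocolate; the chocolate belongs to the photographing event.
(b) Not entailed — the clock is what broke, not the pen.
(c) Not entailed — Tomas broke the clock, not the chocolate; the chocolate belongs to the photographing event.
(d) Entailed — the narrative places the breaking before the draining.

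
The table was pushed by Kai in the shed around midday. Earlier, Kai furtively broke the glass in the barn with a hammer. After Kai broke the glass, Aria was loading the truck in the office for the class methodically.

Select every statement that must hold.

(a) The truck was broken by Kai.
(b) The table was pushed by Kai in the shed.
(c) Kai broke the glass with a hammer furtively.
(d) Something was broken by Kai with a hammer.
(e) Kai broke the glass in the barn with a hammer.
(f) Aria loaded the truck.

(a) Not entailed — Kai broke the glass, not the truck; the truck belongs to the loading event.
(b) Entailed — the original entails any weakening of itself; this just drops 'around midday'.
(c) Entailed — this follows by dropping conjuncts from the breaking event's description.
(d) Entailed — every conjunct here is already in the original breaking event.
(e) Entailed — every conjunct here is already in the original breaking event.
(f) Not entailed — 'was loading' is progressive on an accomplishment; it does not entail the completed 'loaded'.

(b), (c), (d), (e)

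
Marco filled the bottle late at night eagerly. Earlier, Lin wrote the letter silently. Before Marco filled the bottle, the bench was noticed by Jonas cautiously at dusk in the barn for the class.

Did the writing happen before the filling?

yes

The narrative orders the writing before the filling.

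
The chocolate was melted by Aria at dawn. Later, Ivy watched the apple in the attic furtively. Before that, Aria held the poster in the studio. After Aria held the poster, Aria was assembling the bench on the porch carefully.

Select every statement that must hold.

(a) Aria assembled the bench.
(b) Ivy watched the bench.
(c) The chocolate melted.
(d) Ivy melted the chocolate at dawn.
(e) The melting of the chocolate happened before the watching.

(a) Not entailed — 'was assembling' is progressive on an accomplishment; it does not entail the completed 'assembled'.
(b) Not entailed — Ivy watched the apple, not the bench; the bench belongs to the assembling event.
(c) Entailed — 'Aria melted the chocolate' is causative; it entails the inchoative 'the chocolate melted'.
(d) Not entailed — the passage has Aria melting the chocolate, not Ivy.
(e) Entailed — the narrative places the melting before the watching.

(c), (e)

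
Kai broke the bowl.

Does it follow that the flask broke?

Nothing is said about any flask; only the bowl is affected.

no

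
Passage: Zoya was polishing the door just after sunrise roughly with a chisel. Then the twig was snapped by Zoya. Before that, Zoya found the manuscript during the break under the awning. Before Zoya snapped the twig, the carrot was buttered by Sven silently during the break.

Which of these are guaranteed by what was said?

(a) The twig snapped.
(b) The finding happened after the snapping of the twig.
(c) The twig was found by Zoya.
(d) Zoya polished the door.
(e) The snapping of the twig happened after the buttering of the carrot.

(a) Entailed — 'Zoya snapped the twig' is causative; it entails the inchoative 'the twig snapped'.
(b) Not entailed — the narrative places the finding before the snapping, not after.
(c) Not entailed — Zoya found the manuscript, not the twig; the twig belongs to the snapping event.
(d) Entailed — 'polish' is an activity; 'was polishing' entails that some polishing happened, so 'polished' holds.
(e) Entailed — the narrative places the buttering before the snapping.

(a), (d), (e)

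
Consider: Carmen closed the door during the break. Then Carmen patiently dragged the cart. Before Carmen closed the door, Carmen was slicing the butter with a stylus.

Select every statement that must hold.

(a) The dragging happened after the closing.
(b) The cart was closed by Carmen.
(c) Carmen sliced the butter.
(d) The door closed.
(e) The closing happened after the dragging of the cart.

(a), (d)

(a) Entailed — the narrative places the closing before the dragging.
(b) Not entailed — Carmen closed the door, not the cart; the cart belongs to the dragging event.
(c) Not entailed — 'was slicing' is progressive on an accomplishment; it does not entail the completed 'sliced'.
(d) Entailed — 'Carmen closed the door' is causative; it entails the inchoative 'the door closed'.
(e) Not entailed — the narrative places the closing before the dragging, not after.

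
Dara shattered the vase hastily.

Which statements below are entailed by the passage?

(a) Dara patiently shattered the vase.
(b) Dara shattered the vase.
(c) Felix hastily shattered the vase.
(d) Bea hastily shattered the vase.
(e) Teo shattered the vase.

(a) Not entailed — 'patiently' adds a manner not in (and inconsistent with) the original.
(b) Entailed — dropping 'hastily' leaves a sub-description the original still satisfies.
(c) Not entailed — the passage has Dara shattering the vase, not Felix.
(d) Not entailed — the passage has Dara shattering the vase, not Bea.
(e) Not entailed — the passage has Dara shattering the vase, not Teo.

(b)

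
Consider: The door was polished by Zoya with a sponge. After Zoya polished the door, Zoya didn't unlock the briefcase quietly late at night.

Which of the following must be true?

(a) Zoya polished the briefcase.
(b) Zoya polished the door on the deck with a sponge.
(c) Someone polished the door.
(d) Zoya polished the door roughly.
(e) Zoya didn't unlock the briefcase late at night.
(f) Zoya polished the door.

(a) Not entailed — Zoya polished the door, not the briefcase; the briefcase belongs to the unlocking event.
(b) Not entailed — 'on the deck' adds information not in the original event.
(c) Entailed — dropping 'with a sponge' and generalizing the agent leaves a sub-description the original still satisfies.
(d) Not entailed — 'roughly' adds information not in the original event.
(e) Not entailed — dropping 'quietly' under negation is not valid — the original leaves open that Zoya unlocked the briefcase some other way.
(f) Entailed — the original entails any weakening of itself; this just drops 'with a sponge'.

(c), (f)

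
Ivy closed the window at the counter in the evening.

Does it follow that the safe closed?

no

Nothing is said about any safe; only the window is affected.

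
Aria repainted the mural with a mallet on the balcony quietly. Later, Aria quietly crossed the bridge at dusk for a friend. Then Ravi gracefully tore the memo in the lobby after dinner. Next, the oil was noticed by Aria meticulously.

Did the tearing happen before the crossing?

no

The narrative orders the crossing before the tearing.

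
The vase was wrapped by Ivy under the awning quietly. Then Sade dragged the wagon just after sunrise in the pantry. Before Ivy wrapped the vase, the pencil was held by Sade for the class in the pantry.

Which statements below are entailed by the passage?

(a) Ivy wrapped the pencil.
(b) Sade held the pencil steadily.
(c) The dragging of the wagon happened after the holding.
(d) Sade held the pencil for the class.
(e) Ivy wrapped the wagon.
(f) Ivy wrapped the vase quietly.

(a) Not entailed — Ivy wrapped the vase, not the pencil; the pencil belongs to the holding event.
(b) Not entailed — 'steadily' adds information not in the original event.
(c) Entailed — the narrative places the holding before the dragging.
(d) Entailed — every conjunct here is already in the original holding event.
(e) Not entailed — Ivy wrapped the vase, not the wagon; the wagon belongs to the dragging event.
(f) Entailed — this follows by dropping conjuncts from the wrapping event's description.

(c), (d), (f)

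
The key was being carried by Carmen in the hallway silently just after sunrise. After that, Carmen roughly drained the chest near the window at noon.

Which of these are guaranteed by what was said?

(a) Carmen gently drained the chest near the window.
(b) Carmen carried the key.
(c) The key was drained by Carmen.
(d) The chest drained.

(a) Not entailed — 'gently' adds a manner not in (and inconsistent with) the original.
(b) Entailed — 'carry' is an activity; 'was carrying' entails that some carrying happened, so 'carried' holds.
(c) Not entailed — Carmen drained the chest, not the key; the key belongs to the carrying event.
(d) Entailed — 'Carmen drained the chest' is causative; it entails the inchoative 'the chest drained'.

(b), (d)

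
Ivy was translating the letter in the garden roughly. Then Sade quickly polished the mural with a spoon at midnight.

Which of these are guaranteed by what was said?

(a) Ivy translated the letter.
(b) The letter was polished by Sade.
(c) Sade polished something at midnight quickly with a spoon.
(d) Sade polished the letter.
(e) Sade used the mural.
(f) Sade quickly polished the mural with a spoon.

(a) Not entailed — 'was translating' is progressive on an accomplishment; it does not entail the completed 'translated'.
(b) Not entailed — Sade polished the mural, not the letter; the letter belongs to the translating event.
(c) Entailed — the original entails any weakening of itself; this just generalizes the patient.
(d) Not entailed — Sade polished the mural, not the letter; the letter belongs to the translating event.
(e) Not entailed — the mural is the patient, not an instrument — Sade used a spoon.
(f) Entailed — every conjunct here is already in the original polishing event.

(c), (f)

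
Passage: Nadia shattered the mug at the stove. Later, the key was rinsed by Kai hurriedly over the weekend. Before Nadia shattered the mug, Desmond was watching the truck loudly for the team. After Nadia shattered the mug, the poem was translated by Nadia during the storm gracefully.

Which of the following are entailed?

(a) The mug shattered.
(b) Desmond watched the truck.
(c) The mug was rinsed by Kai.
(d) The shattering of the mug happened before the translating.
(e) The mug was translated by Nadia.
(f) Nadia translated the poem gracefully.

(a) Entailed — 'Nadia shattered the mug' is causative; it entails the inchoative 'the mug shattered'.
(b) Entailed — 'watch' is an activity; 'was watching' entails that some watching happened, so 'watched' holds.
(c) Not entailed — Kai rinsed the key, not the mug; the mug belongs to the shattering event.
(d) Entailed — the narrative places the shattering before the translating.
(e) Not entailed — Nadia translated the poem, not the mug; the mug belongs to the shattering event.
(f) Entailed — the original entails any weakening of itself; this just drops 'during the storm'.

(a), (b), (d), (f)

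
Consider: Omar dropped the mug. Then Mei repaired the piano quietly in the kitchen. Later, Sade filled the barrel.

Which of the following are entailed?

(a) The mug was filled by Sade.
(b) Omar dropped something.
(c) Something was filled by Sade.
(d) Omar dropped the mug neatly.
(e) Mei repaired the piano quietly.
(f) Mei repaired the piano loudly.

(b), (c), (e)

(a) Not entailed — Sade filled the barrel, not the mug; the mug belongs to the dropping event.
(b) Entailed — every conjunct here is already in the original dropping event.
(c) Entailed — every conjunct here is already in the original filling event.
(d) Not entailed — 'neatly' adds information not in the original event.
(e) Entailed — the original entails any weakening of itself; this just drops 'in the kitchen'.
(f) Not entailed — 'loudly' adds a manner not in (and inconsistent with) the original.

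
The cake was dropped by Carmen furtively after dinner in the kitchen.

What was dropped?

the cake

'the cake' marks the patient of the dropping event.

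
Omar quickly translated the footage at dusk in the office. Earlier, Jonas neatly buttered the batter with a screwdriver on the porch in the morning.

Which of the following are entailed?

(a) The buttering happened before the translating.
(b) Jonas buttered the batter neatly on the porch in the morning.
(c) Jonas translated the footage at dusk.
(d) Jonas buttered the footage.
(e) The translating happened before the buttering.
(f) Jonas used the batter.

(a), (b)

(a) Entailed — the narrative places the buttering before the translating.
(b) Entailed — every conjunct here is already in the original buttering event.
(c) Not entailed — the passage has Omar translating the footage, not Jonas.
(d) Not entailed — Jonas buttered the batter, not the footage; the footage belongs to the translating event.
(e) Not entailed — the narrative places the buttering before the translating, not after.
(f) Not entailed — the batter is the patient, not an instrument — Jonas used a screwdriver.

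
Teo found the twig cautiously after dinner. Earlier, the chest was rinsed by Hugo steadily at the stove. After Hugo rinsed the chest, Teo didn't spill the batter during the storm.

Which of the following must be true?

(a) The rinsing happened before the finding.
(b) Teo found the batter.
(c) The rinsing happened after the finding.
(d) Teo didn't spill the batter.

(a) Entailed — the narrative places the rinsing before the finding.
(b) Not entailed — Teo found the twig, not the batter; the batter belongs to the spilling event.
(c) Not entailed — the narrative places the rinsing before the finding, not after.
(d) Not entailed — dropping 'during the storm' under negation is not valid — the original leaves open that Teo spilled the batter some other way.

(a)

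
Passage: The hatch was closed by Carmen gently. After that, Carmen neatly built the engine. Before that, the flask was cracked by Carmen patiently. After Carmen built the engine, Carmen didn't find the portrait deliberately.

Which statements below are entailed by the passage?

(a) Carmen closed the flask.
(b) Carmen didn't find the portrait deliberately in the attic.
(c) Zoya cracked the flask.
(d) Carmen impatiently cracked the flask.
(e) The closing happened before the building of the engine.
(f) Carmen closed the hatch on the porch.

(a) Not entailed — Carmen closed the hatch, not the flask; the flask belongs to the cracking event.
(b) Entailed — under negation, adding a further restriction is entailed: if no such finding event occurred, none occurred in the attic either.
(c) Not entailed — the passage has Carmen cracking the flask, not Zoya.
(d) Not entailed — 'impatiently' adds a manner not in (and inconsistent with) the original.
(e) Entailed — the narrative places the closing before the building.
(f) Not entailed — 'on the porch' adds information not in the original event.

(b), (e)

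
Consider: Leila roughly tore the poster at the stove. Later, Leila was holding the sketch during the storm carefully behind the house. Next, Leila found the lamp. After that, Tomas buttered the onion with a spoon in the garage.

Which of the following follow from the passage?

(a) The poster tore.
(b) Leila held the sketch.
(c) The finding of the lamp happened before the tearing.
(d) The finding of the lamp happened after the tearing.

(a) Entailed — 'Leila tore the poster' is causative; it entails the inchoative 'the poster tore'.
(b) Entailed — 'hold' is an activity; 'was holding' entails that some holding happened, so 'held' holds.
(c) Not entailed — the narrative places the tearing before the finding, not after.
(d) Entailed — the narrative places the tearing before the finding.

(a), (b), (d)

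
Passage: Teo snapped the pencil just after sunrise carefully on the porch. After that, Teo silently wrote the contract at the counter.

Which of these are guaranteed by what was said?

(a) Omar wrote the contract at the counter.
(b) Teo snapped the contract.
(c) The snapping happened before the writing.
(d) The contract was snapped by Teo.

(c)

(a) Not entailed — the passage has Teo writing the contract, not Omar.
(b) Not entailed — Teo snapped the pencil, not the contract; the contract belongs to the writing event.
(c) Entailed — the narrative places the snapping before the writing.
(d) Not entailed — Teo snapped the pencil, not the contract; the contract belongs to the writing event.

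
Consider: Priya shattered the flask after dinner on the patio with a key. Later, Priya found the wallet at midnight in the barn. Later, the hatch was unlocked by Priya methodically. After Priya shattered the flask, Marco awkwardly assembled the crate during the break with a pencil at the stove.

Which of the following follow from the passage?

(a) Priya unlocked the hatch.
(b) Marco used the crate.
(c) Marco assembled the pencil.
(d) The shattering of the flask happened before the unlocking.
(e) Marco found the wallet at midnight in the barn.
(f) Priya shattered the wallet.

(a) Entailed — the original entails any weakening of itself; this just drops 'methodically'.
(b) Not entailed — the crate is the patient, not an instrument — Marco used a pencil.
(c) Not entailed — the pencil is the instrument, not what was assembled.
(d) Entailed — the narrative places the shattering before the unlocking.
(e) Not entailed — the passage has Priya finding the wallet, not Marco.
(f) Not entailed — Priya shattered the flask, not the wallet; the wallet belongs to the finding event.

(a), (d)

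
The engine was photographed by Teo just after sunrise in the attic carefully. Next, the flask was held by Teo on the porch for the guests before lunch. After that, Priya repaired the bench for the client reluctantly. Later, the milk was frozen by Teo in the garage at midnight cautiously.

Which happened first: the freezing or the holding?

The connectives place the holding before the freezing.

the holding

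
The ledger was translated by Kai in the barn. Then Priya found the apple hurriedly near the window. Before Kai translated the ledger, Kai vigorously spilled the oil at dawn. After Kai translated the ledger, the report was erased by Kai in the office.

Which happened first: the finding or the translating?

The connectives place the translating before the finding.

the translating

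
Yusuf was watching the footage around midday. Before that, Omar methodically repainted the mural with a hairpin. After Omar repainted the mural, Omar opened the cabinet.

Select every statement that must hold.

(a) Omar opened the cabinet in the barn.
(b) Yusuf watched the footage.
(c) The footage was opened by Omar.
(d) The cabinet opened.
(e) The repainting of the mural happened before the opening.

(b), (d), (e)

(a) Not entailed — 'in the barn' adds information not in the original event.
(b) Entailed — 'watch' is an activity; 'was watching' entails that some watching happened, so 'watched' holds.
(c) Not entailed — Omar opened the cabinet, not the footage; the footage belongs to the watching event.
(d) Entailed — 'Omar opened the cabinet' is causative; it entails the inchoative 'the cabinet opened'.
(e) Entailed — the narrative places the repainting before the opening.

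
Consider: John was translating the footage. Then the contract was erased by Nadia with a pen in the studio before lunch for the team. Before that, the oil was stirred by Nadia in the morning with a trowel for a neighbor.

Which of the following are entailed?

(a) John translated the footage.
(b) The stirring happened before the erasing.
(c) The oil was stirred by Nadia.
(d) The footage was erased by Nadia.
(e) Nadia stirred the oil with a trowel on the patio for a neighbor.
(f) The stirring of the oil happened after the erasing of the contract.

(b), (c)

(a) Not entailed — 'was translating' is progressive on an accomplishment; it does not entail the completed 'translated'.
(b) Entailed — the narrative places the stirring before the erasing.
(c) Entailed — this follows by dropping conjuncts from the stirring event's description.
(d) Not entailed — Nadia erased the contract, not the footage; the footage belongs to the translating event.
(e) Not entailed — 'on the patio' adds information not in the original event.
(f) Not entailed — the narrative places the stirring before the erasing, not after.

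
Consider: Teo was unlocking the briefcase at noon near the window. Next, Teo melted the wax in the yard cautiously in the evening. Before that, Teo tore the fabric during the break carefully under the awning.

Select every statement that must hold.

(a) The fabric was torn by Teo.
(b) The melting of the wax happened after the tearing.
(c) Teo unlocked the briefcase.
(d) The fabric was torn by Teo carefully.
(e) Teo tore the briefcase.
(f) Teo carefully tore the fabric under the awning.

(a), (b), (d), (f)

(a) Entailed — the original entails any weakening of itself; this just drops 'carefully', 'under the awning', 'during the break'.
(b) Entailed — the narrative places the tearing before the melting.
(c) Not entailed — 'was unlocking' is progressive on an accomplishment; it does not entail the completed 'unlocked'.
(d) Entailed — every conjunct here is already in the original tearing event.
(e) Not entailed — Teo tore the fabric, not the briefcase; the briefcase belongs to the unlocking event.
(f) Entailed — the original entails any weakening of itself; this just drops 'during the break'.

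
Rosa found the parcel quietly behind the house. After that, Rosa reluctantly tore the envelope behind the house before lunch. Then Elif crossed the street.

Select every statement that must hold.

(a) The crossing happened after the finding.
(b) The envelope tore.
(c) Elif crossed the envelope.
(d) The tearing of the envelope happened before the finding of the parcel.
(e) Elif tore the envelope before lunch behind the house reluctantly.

(a) Entailed — the narrative places the finding before the crossing.
(b) Entailed — 'Rosa tore the envelope' is causative; it entails the inchoative 'the envelope tore'.
(c) Not entailed — Elif crossed the street, not the envelope; the envelope belongs to the tearing event.
(d) Not entailed — the narrative places the finding before the tearing, not after.
(e) Not entailed — the passage has Rosa tearing the envelope, not Elif.

(a), (b)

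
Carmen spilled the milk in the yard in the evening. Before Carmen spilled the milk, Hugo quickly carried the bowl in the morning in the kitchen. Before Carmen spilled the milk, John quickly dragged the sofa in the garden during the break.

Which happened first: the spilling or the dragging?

the dragging

The connectives place the dragging before the spilling.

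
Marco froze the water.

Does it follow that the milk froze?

Nothing is said about any milk; only the water is affected.

no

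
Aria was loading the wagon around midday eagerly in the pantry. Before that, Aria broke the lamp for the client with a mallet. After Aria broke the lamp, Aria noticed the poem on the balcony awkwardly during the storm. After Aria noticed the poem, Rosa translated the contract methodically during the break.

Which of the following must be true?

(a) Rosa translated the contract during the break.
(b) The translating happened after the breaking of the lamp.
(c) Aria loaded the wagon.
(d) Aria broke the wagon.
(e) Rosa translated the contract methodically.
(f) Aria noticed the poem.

(a) Entailed — this follows by dropping conjuncts from the translating event's description.
(b) Entailed — the narrative places the breaking before the translating.
(c) Not entailed — 'was loading' is progressive on an accomplishment; it does not entail the completed 'loaded'.
(d) Not entailed — Aria broke the lamp, not the wagon; the wagon belongs to the loading event.
(e) Entailed — this follows by dropping conjuncts from the translating event's description.
(f) Entailed — dropping 'on the balcony', 'awkwardly', 'during the storm' leaves a sub-description the original still satisfies.

(a), (b), (e), (f)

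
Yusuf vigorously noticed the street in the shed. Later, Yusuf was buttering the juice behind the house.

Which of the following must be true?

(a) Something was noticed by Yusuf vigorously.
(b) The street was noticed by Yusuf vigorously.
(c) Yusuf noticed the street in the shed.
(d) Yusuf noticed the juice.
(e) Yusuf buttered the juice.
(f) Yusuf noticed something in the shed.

(a), (b), (c), (f)

(a) Entailed — every conjunct here is already in the original noticing event.
(b) Entailed — every conjunct here is already in the original noticing event.
(c) Entailed — the original entails any weakening of itself; this just drops 'vigorously'.
(d) Not entailed — Yusuf noticed the street, not the juice; the juice belongs to the buttering event.
(e) Not entailed — 'was buttering' is progressive on an accomplishment; it does not entail the completed 'buttered'.
(f) Entailed — every conjunct here is already in the original noticing event.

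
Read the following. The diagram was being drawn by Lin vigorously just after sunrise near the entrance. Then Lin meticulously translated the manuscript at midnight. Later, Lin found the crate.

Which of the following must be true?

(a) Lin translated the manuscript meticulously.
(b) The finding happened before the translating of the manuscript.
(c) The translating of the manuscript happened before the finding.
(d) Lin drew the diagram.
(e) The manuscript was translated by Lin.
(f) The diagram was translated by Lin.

(a), (c), (e)

(a) Entailed — dropping 'at midnight' leaves a sub-description the original still satisfies.
(b) Not entailed — the narrative places the translating before the finding, not after.
(c) Entailed — the narrative places the translating before the finding.
(d) Not entailed — 'was drawing' is progressive on an accomplishment; it does not entail the completed 'drew'.
(e) Entailed — this follows by dropping conjuncts from the translating event's description.
(f) Not entailed — Lin translated the manuscript, not the diagram; the diagram belongs to the drawing event.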